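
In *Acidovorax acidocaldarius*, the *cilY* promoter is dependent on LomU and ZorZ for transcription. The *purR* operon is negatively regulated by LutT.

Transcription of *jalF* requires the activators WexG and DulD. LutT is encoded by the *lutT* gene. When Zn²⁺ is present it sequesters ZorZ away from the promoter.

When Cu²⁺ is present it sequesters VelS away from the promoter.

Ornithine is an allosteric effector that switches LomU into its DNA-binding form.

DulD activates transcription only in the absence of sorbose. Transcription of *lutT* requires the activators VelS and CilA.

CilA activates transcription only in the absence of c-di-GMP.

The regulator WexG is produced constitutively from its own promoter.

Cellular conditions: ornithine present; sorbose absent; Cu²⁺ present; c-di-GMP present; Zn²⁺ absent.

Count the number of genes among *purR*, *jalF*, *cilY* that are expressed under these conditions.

3

Cu²⁺ is present, so VelS is inactive.
c-di-GMP is present, so CilA is inactive.
Required activator VelS is absent, so *lutT* is not transcribed.
So LutT is not produced.
With no repressor bound, *purR* is transcribed.
→ *purR* is ON.
WexG is produced constitutively and is active.
Sorbose is absent, so DulD is active.
No repressor is bound and WexG and DulD are active, so *jalF* is transcribed.
→ *jalF* is ON.
Ornithine is present, so LomU is active.
Zn²⁺ is absent, so ZorZ is active.
No repressor is bound and LomU and ZorZ are active, so *cilY* is transcribed.
→ *cilY* is ON.
3 of the 3 genes are transcribed.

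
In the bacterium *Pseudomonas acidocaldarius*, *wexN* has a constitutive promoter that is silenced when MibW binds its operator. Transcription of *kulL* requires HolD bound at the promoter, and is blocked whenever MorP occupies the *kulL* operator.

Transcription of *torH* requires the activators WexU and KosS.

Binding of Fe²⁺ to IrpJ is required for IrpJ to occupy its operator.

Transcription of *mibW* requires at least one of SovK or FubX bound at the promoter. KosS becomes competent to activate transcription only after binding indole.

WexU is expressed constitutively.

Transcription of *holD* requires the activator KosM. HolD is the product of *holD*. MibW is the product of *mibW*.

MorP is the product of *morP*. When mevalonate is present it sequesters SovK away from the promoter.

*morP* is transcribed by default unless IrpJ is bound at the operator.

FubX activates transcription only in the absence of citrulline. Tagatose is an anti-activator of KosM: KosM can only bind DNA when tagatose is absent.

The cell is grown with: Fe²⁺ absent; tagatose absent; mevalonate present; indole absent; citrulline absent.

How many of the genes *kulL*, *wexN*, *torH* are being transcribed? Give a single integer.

Tagatose is absent, so KosM is active.
No repressor is bound and KosM is active, so *holD* is transcribed.
So HolD is produced and active.
Fe²⁺ is absent, so IrpJ is inactive.
With no repressor bound, *morP* is transcribed.
So MorP is produced and active.
With repressor MorP bound, *kulL* is not transcribed.
→ *kulL* is OFF.
Mevalonate is present, so SovK is inactive.
Citrulline is absent, so FubX is active.
Activator FubX is present, so *mibW* is transcribed.
So MibW is produced and active.
With repressor MibW bound, *wexN* is not transcribed.
→ *wexN* is OFF.
WexU is produced constitutively and is active.
Indole is absent, so KosS is inactive.
Required activator KosS is absent, so *torH* is not transcribed.
→ *torH* is OFF.
0 of the 3 genes are transcribed.

0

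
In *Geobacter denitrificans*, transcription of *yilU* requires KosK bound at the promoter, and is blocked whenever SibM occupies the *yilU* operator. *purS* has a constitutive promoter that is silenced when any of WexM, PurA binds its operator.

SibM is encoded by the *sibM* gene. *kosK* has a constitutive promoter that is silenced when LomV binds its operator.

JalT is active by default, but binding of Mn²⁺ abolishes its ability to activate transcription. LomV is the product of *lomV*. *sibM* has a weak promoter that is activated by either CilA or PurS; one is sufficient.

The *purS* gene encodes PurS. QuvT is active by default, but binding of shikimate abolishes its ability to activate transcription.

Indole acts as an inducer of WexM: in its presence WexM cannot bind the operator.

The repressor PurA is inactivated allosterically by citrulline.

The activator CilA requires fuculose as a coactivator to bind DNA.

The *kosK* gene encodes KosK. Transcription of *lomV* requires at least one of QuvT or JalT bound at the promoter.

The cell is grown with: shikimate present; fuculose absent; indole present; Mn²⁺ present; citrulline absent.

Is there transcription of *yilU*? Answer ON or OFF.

Shikimate is present, so QuvT is inactive.
Mn²⁺ is present, so JalT is inactive.
No activator is available at the *lomV* promoter, so *lomV* is not transcribed.
So LomV is not produced.
With no repressor bound, *kosK* is transcribed.
So KosK is produced and active.
Fuculose is absent, so CilA is inactive.
Indole is present, so WexM is inactive.
Citrulline is absent, so PurA is active.
With repressor PurA bound, *purS* is not transcribed.
So PurS is not produced.
No activator is available at the *sibM* promoter, so *sibM* is not transcribed.
So SibM is not produced.
No repressor is bound and KosK is active, so *yilU* is transcribed.

ON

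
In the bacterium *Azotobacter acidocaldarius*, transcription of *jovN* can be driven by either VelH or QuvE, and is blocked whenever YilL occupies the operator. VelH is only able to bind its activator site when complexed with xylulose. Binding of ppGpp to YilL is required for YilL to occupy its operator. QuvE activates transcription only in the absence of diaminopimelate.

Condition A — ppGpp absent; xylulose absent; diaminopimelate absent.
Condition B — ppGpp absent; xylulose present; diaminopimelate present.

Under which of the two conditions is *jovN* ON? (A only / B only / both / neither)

both

Condition A:
ppGpp is absent, so YilL is inactive.
Xylulose is absent, so VelH is inactive.
Diaminopimelate is absent, so QuvE is active.
Activator QuvE is present, so *jovN* is transcribed.
→ *jovN* is ON in A.
Condition B:
ppGpp is absent, so YilL is inactive.
Xylulose is present, so VelH is active.
Diaminopimelate is present, so QuvE is inactive.
Activator VelH is present, so *jovN* is transcribed.
→ *jovN* is ON in B.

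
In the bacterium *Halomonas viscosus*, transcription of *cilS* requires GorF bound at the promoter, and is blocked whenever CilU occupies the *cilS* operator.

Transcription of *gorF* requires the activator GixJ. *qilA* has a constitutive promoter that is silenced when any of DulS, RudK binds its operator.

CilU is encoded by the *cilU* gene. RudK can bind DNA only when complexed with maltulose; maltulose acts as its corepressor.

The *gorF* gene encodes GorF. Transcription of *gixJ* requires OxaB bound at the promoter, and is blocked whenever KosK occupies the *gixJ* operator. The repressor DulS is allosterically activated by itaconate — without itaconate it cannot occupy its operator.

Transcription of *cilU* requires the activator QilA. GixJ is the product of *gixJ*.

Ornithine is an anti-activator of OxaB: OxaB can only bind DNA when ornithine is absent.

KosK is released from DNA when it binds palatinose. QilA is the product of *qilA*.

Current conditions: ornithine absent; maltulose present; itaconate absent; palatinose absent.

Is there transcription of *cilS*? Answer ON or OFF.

Ornithine is absent, so OxaB is active.
Palatinose is absent, so KosK is active.
With repressor KosK bound, *gixJ* is not transcribed.
So GixJ is not produced.
Required activator GixJ is absent, so *gorF* is not transcribed.
So GorF is not produced.
Itaconate is absent, so DulS is inactive.
Maltulose is present, so RudK is active.
With repressor RudK bound, *qilA* is not transcribed.
So QilA is not produced.
Required activator QilA is absent, so *cilU* is not transcribed.
So CilU is not produced.
Required activator GorF is absent, so *cilS* is not transcribed.

OFF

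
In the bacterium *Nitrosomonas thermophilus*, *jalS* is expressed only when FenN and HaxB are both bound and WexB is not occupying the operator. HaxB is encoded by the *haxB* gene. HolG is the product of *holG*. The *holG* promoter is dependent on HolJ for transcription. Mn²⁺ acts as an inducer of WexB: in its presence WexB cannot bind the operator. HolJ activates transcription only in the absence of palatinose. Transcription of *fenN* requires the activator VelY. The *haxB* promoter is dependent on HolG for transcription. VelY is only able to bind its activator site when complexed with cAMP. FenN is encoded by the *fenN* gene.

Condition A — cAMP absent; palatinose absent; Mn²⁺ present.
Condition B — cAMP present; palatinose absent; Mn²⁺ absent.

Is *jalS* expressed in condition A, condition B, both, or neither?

Condition A:
cAMP is absent, so VelY is inactive.
Required activator VelY is absent, so *fenN* is not transcribed.
So FenN is not produced.
Palatinose is absent, so HolJ is active.
No repressor is bound and HolJ is active, so *holG* is transcribed.
So HolG is produced and active.
No repressor is bound and HolG is active, so *haxB* is transcribed.
So HaxB is produced and active.
Mn²⁺ is present, so WexB is inactive.
Required activator FenN is absent, so *jalS* is not transcribed.
→ *jalS* is OFF in A.
Condition B:
cAMP is present, so VelY is active.
No repressor is bound and VelY is active, so *fenN* is transcribed.
So FenN is produced and active.
Palatinose is absent, so HolJ is active.
No repressor is bound and HolJ is active, so *holG* is transcribed.
So HolG is produced and active.
No repressor is bound and HolG is active, so *haxB* is transcribed.
So HaxB is produced and active.
Mn²⁺ is absent, so WexB is active.
With repressor WexB bound, *jalS* is not transcribed.
→ *jalS* is OFF in B.

neither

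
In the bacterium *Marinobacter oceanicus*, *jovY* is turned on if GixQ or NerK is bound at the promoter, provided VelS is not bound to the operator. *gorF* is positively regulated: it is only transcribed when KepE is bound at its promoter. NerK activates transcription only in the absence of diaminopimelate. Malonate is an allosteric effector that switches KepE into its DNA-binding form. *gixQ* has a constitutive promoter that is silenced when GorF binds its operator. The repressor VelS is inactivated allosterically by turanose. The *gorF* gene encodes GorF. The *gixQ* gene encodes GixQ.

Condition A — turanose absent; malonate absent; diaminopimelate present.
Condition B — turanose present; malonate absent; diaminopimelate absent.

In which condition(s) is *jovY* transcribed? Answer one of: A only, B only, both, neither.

B only

Condition A:
Turanose is absent, so VelS is active.
Malonate is absent, so KepE is inactive.
Required activator KepE is absent, so *gorF* is not transcribed.
So GorF is not produced.
With no repressor bound, *gixQ* is transcribed.
So GixQ is produced and active.
Diaminopimelate is present, so NerK is inactive.
With repressor VelS bound, *jovY* is not transcribed.
→ *jovY* is OFF in A.
Condition B:
Turanose is present, so VelS is inactive.
Malonate is absent, so KepE is inactive.
Required activator KepE is absent, so *gorF* is not transcribed.
So GorF is not produced.
With no repressor bound, *gixQ* is transcribed.
So GixQ is produced and active.
Diaminopimelate is absent, so NerK is active.
Activator GixQ is present, so *jovY* is transcribed.
→ *jovY* is ON in B.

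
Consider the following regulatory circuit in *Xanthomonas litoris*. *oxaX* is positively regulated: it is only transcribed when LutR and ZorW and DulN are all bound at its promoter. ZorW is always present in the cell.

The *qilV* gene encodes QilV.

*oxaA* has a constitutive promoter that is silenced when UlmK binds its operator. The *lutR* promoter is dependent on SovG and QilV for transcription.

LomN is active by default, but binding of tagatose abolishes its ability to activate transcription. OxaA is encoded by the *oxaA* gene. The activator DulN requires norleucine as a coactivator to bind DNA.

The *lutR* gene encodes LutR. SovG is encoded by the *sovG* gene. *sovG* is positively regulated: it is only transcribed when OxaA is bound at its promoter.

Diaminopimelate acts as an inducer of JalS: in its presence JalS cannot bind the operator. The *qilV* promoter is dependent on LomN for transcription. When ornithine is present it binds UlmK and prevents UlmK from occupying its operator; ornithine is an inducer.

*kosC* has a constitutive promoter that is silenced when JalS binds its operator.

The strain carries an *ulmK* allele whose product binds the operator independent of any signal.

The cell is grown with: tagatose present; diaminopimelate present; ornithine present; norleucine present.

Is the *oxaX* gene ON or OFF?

UlmK is constitutively active in this strain.
With repressor UlmK bound, *oxaA* is not transcribed.
So OxaA is not produced.
Required activator OxaA is absent, so *sovG* is not transcribed.
So SovG is not produced.
Tagatose is present, so LomN is inactive.
Required activator LomN is absent, so *qilV* is not transcribed.
So QilV is not produced.
Required activator SovG is absent, so *lutR* is not transcribed.
So LutR is not produced.
ZorW is produced constitutively and is active.
Norleucine is present, so DulN is active.
Required activator LutR is absent, so *oxaX* is not transcribed.

OFF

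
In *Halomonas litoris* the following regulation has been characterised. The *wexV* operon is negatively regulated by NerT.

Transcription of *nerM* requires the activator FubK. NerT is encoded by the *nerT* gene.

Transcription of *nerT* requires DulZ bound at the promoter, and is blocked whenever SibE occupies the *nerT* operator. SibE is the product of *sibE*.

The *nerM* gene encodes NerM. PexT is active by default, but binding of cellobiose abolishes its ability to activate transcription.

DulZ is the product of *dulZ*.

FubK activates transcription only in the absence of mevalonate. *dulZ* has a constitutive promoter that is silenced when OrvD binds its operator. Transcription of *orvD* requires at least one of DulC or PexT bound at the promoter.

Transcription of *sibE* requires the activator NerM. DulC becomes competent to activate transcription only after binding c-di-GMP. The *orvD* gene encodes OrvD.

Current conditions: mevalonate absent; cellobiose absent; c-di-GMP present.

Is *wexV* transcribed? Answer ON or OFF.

ON

c-di-GMP is present, so DulC is active.
Cellobiose is absent, so PexT is active.
Activator DulC is present, so *orvD* is transcribed.
So OrvD is produced and active.
With repressor OrvD bound, *dulZ* is not transcribed.
So DulZ is not produced.
Mevalonate is absent, so FubK is active.
No repressor is bound and FubK is active, so *nerM* is transcribed.
So NerM is produced and active.
No repressor is bound and NerM is active, so *sibE* is transcribed.
So SibE is produced and active.
With repressor SibE bound, *nerT* is not transcribed.
So NerT is not produced.
With no repressor bound, *wexV* is transcribed.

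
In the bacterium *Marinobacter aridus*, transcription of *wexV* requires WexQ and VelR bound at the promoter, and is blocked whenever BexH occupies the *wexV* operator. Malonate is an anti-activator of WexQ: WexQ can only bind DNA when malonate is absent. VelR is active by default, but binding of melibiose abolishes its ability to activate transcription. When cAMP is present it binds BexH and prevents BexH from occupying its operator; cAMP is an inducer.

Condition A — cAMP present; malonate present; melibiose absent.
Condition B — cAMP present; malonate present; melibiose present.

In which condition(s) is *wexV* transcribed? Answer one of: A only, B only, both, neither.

neither

Condition A:
cAMP is present, so BexH is inactive.
Malonate is present, so WexQ is inactive.
Melibiose is absent, so VelR is active.
Required activator WexQ is absent, so *wexV* is not transcribed.
→ *wexV* is OFF in A.
Condition B:
cAMP is present, so BexH is inactive.
Malonate is present, so WexQ is inactive.
Melibiose is present, so VelR is inactive.
Required activator WexQ is absent, so *wexV* is not transcribed.
→ *wexV* is OFF in B.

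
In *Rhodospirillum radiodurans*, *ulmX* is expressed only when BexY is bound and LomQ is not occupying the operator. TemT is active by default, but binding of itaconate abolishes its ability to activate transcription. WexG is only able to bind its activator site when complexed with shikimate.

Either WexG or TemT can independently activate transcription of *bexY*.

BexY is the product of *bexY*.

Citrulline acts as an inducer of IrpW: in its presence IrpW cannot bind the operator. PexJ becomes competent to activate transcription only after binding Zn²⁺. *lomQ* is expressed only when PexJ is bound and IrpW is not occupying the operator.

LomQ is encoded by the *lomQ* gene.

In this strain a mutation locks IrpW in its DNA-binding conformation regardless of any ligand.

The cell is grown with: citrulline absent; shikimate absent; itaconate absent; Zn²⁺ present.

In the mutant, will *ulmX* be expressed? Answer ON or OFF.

Zn²⁺ is present, so PexJ is active.
IrpW is constitutively active in this strain.
With repressor IrpW bound, *lomQ* is not transcribed.
So LomQ is not produced.
Shikimate is absent, so WexG is inactive.
Itaconate is absent, so TemT is active.
Activator TemT is present, so *bexY* is transcribed.
So BexY is produced and active.
No repressor is bound and BexY is active, so *ulmX* is transcribed.

ON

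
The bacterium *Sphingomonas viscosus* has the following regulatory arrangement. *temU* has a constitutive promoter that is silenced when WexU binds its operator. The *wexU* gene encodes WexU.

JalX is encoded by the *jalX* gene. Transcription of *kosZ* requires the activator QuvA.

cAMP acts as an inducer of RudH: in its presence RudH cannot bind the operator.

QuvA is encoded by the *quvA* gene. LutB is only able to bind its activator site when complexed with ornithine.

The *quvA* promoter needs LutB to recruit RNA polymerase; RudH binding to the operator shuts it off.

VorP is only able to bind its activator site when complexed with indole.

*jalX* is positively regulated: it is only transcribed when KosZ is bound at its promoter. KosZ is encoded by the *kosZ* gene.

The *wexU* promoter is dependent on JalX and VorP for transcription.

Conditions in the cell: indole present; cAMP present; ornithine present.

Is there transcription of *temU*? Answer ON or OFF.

cAMP is present, so RudH is inactive.
Ornithine is present, so LutB is active.
No repressor is bound and LutB is active, so *quvA* is transcribed.
So QuvA is produced and active.
No repressor is bound and QuvA is active, so *kosZ* is transcribed.
So KosZ is produced and active.
No repressor is bound and KosZ is active, so *jalX* is transcribed.
So JalX is produced and active.
Indole is present, so VorP is active.
No repressor is bound and JalX and VorP are active, so *wexU* is transcribed.
So WexU is produced and active.
With repressor WexU bound, *temU* is not transcribed.

OFF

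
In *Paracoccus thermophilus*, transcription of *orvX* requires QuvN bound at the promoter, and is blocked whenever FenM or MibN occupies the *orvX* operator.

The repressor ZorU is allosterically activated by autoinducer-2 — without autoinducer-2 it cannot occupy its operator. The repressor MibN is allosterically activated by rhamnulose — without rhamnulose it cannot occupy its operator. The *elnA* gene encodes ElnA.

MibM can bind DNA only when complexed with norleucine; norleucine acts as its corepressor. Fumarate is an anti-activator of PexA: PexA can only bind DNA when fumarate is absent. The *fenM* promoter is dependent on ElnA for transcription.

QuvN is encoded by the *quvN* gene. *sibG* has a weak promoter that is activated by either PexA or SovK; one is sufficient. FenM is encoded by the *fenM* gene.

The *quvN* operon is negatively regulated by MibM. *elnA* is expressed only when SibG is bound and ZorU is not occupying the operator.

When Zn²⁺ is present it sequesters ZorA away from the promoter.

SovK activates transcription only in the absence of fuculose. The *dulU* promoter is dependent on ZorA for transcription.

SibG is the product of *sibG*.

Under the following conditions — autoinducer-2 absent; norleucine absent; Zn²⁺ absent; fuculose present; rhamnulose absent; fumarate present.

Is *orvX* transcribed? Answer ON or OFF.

Fumarate is present, so PexA is inactive.
Fuculose is present, so SovK is inactive.
No activator is available at the *sibG* promoter, so *sibG* is not transcribed.
So SibG is not produced.
Autoinducer-2 is absent, so ZorU is inactive.
Required activator SibG is absent, so *elnA* is not transcribed.
So ElnA is not produced.
Required activator ElnA is absent, so *fenM* is not transcribed.
So FenM is not produced.
Rhamnulose is absent, so MibN is inactive.
Norleucine is absent, so MibM is inactive.
With no repressor bound, *quvN* is transcribed.
So QuvN is produced and active.
No repressor is bound and QuvN is active, so *orvX* is transcribed.

ON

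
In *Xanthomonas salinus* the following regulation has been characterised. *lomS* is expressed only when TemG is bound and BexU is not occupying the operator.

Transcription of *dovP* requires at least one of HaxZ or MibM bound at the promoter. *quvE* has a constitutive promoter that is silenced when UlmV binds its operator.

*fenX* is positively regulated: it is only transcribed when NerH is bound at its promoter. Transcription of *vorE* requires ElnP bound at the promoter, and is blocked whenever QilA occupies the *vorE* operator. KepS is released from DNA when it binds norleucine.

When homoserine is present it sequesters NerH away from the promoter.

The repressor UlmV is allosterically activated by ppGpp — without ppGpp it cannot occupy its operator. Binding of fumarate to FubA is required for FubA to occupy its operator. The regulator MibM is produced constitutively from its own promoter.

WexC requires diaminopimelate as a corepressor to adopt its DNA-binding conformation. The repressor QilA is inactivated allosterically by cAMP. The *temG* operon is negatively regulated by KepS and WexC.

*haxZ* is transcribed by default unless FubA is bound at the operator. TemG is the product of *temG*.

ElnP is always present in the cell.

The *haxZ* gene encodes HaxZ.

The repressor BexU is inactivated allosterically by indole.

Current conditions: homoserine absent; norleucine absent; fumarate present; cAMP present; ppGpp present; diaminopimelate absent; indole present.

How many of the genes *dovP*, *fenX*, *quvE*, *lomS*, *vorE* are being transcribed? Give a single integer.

Fumarate is present, so FubA is active.
With repressor FubA bound, *haxZ* is not transcribed.
So HaxZ is not produced.
MibM is produced constitutively and is active.
Activator MibM is present, so *dovP* is transcribed.
→ *dovP* is ON.
Homoserine is absent, so NerH is active.
No repressor is bound and NerH is active, so *fenX* is transcribed.
→ *fenX* is ON.
ppGpp is present, so UlmV is active.
With repressor UlmV bound, *quvE* is not transcribed.
→ *quvE* is OFF.
Indole is present, so BexU is inactive.
Norleucine is absent, so KepS is active.
Diaminopimelate is absent, so WexC is inactive.
With repressor KepS bound, *temG* is not transcribed.
So TemG is not produced.
Required activator TemG is absent, so *lomS* is not transcribed.
→ *lomS* is OFF.
ElnP is produced constitutively and is active.
cAMP is present, so QilA is inactive.
No repressor is bound and ElnP is active, so *vorE* is transcribed.
→ *vorE* is ON.
3 of the 5 genes are transcribed.

3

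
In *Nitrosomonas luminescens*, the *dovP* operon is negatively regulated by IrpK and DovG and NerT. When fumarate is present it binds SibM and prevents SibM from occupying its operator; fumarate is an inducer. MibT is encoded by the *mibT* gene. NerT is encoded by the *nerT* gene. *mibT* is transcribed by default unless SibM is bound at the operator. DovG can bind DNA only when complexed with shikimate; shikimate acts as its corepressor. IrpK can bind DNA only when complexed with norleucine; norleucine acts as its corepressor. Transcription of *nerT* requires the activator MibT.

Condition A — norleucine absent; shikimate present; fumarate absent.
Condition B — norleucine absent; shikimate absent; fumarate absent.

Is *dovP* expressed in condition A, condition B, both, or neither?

Condition A:
Norleucine is absent, so IrpK is inactive.
Shikimate is present, so DovG is active.
Fumarate is absent, so SibM is active.
With repressor SibM bound, *mibT* is not transcribed.
So MibT is not produced.
Required activator MibT is absent, so *nerT* is not transcribed.
So NerT is not produced.
With repressor DovG bound, *dovP* is not transcribed.
→ *dovP* is OFF in A.
Condition B:
Norleucine is absent, so IrpK is inactive.
Shikimate is absent, so DovG is inactive.
Fumarate is absent, so SibM is active.
With repressor SibM bound, *mibT* is not transcribed.
So MibT is not produced.
Required activator MibT is absent, so *nerT* is not transcribed.
So NerT is not produced.
With no repressor bound, *dovP* is transcribed.
→ *dovP* is ON in B.

B only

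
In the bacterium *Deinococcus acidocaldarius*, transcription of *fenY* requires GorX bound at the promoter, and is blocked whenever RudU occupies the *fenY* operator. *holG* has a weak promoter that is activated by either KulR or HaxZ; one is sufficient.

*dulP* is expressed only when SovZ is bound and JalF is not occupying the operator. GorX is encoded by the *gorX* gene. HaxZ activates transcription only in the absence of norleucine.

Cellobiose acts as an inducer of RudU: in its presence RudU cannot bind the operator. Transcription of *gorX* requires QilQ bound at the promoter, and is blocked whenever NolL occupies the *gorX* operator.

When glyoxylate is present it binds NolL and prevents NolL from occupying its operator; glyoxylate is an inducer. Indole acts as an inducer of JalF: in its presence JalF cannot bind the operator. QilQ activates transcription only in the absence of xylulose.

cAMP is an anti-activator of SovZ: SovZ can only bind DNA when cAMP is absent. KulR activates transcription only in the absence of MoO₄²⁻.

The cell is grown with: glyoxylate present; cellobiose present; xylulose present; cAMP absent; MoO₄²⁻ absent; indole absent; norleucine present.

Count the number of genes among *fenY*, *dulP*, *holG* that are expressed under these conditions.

1

Cellobiose is present, so RudU is inactive.
Glyoxylate is present, so NolL is inactive.
Xylulose is present, so QilQ is inactive.
Required activator QilQ is absent, so *gorX* is not transcribed.
So GorX is not produced.
Required activator GorX is absent, so *fenY* is not transcribed.
→ *fenY* is OFF.
cAMP is absent, so SovZ is active.
Indole is absent, so JalF is active.
With repressor JalF bound, *dulP* is not transcribed.
→ *dulP* is OFF.
MoO₄²⁻ is absent, so KulR is active.
Norleucine is present, so HaxZ is inactive.
Activator KulR is present, so *holG* is transcribed.
→ *holG* is ON.
1 of the 3 genes is transcribed.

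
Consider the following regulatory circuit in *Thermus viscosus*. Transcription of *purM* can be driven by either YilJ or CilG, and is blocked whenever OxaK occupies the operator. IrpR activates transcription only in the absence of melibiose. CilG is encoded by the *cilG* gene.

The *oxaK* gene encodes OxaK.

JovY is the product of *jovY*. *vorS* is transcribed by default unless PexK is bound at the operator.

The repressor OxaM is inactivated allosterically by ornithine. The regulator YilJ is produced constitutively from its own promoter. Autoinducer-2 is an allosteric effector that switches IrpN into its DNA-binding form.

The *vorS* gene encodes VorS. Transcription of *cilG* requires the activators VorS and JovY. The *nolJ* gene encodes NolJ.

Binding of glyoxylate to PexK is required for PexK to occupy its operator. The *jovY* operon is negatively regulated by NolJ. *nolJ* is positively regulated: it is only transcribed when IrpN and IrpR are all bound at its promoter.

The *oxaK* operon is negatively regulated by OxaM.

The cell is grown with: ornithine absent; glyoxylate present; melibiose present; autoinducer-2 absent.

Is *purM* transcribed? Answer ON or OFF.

ON

Ornithine is absent, so OxaM is active.
With repressor OxaM bound, *oxaK* is not transcribed.
So OxaK is not produced.
YilJ is produced constitutively and is active.
Glyoxylate is present, so PexK is active.
With repressor PexK bound, *vorS* is not transcribed.
So VorS is not produced.
Autoinducer-2 is absent, so IrpN is inactive.
Melibiose is present, so IrpR is inactive.
Required activator IrpN is absent, so *nolJ* is not transcribed.
So NolJ is not produced.
With no repressor bound, *jovY* is transcribed.
So JovY is produced and active.
Required activator VorS is absent, so *cilG* is not transcribed.
So CilG is not produced.
Activator YilJ is present, so *purM* is transcribed.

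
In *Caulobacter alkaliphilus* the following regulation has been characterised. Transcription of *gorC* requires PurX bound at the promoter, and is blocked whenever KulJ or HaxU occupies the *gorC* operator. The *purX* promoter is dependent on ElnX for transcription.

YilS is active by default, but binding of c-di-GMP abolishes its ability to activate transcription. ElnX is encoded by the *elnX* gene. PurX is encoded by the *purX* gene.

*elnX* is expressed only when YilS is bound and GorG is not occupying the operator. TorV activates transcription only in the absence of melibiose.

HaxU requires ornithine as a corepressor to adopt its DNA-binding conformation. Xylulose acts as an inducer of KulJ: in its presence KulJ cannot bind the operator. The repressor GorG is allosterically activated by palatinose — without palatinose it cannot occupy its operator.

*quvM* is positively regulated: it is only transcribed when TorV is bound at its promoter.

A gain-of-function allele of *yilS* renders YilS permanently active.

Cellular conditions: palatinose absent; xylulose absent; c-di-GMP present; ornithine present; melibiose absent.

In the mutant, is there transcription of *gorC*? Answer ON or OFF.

Palatinose is absent, so GorG is inactive.
YilS is constitutively active in this strain.
No repressor is bound and YilS is active, so *elnX* is transcribed.
So ElnX is produced and active.
No repressor is bound and ElnX is active, so *purX* is transcribed.
So PurX is produced and active.
Xylulose is absent, so KulJ is active.
Ornithine is present, so HaxU is active.
With repressor KulJ bound, *gorC* is not transcribed.

OFF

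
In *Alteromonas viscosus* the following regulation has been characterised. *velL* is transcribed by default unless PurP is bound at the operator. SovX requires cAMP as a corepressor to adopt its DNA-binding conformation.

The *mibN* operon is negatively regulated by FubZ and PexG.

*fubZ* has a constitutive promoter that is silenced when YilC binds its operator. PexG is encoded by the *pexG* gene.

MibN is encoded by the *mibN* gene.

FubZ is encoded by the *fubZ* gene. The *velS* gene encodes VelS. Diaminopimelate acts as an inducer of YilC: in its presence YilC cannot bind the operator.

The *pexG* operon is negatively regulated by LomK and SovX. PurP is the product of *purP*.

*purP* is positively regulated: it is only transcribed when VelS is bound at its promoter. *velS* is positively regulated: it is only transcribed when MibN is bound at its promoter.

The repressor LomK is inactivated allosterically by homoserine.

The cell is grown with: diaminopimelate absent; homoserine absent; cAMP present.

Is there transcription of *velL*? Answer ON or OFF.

Diaminopimelate is absent, so YilC is active.
With repressor YilC bound, *fubZ* is not transcribed.
So FubZ is not produced.
Homoserine is absent, so LomK is active.
cAMP is present, so SovX is active.
With repressor LomK bound, *pexG* is not transcribed.
So PexG is not produced.
With no repressor bound, *mibN* is transcribed.
So MibN is produced and active.
No repressor is bound and MibN is active, so *velS* is transcribed.
So VelS is produced and active.
No repressor is bound and VelS is active, so *purP* is transcribed.
So PurP is produced and active.
With repressor PurP bound, *velL* is not transcribed.

OFF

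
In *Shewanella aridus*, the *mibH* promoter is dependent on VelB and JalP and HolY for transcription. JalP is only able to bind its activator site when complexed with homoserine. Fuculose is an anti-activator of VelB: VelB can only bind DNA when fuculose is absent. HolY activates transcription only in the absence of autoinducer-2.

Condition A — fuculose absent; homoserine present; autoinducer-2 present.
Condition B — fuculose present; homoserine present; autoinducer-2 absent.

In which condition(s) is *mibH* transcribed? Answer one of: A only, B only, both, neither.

neither

Condition A:
Fuculose is absent, so VelB is active.
Homoserine is present, so JalP is active.
Autoinducer-2 is present, so HolY is inactive.
Required activator HolY is absent, so *mibH* is not transcribed.
→ *mibH* is OFF in A.
Condition B:
Fuculose is present, so VelB is inactive.
Homoserine is present, so JalP is active.
Autoinducer-2 is absent, so HolY is active.
Required activator VelB is absent, so *mibH* is not transcribed.
→ *mibH* is OFF in B.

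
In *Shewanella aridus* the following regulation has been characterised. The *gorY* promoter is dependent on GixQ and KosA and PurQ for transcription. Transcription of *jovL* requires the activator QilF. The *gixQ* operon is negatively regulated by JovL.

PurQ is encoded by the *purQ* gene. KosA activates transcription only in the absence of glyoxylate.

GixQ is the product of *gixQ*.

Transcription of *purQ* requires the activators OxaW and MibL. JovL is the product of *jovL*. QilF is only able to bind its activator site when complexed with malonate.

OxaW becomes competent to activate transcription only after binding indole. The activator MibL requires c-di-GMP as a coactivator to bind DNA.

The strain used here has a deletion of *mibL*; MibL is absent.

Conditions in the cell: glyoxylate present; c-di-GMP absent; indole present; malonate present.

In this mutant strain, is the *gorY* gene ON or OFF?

OFF

Malonate is present, so QilF is active.
No repressor is bound and QilF is active, so *jovL* is transcribed.
So JovL is produced and active.
With repressor JovL bound, *gixQ* is not transcribed.
So GixQ is not produced.
Glyoxylate is present, so KosA is inactive.
Indole is present, so OxaW is active.
MibL is non-functional in this strain, so it has no effect.
Required activator MibL is absent, so *purQ* is not transcribed.
So PurQ is not produced.
Required activator GixQ is absent, so *gorY* is not transcribed.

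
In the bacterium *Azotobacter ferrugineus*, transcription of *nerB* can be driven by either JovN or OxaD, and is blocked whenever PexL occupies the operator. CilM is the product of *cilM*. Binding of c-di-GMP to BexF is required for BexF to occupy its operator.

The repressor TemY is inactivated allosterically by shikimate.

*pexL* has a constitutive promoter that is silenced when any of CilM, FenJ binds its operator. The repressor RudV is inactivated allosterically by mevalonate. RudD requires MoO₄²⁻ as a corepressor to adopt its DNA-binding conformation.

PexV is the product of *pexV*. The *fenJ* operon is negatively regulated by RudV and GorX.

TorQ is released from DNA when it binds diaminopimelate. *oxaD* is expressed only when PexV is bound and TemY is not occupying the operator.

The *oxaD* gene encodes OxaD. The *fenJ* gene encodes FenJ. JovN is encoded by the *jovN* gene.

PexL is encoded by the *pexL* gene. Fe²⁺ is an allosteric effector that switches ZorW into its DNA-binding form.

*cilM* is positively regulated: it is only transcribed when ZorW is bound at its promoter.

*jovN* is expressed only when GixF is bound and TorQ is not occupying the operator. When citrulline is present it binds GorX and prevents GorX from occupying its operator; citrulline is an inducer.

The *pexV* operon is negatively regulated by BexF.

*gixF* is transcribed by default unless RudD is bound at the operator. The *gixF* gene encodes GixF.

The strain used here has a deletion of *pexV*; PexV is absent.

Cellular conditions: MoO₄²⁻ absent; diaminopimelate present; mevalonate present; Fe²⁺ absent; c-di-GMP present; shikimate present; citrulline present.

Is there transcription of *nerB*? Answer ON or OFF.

MoO₄²⁻ is absent, so RudD is inactive.
With no repressor bound, *gixF* is transcribed.
So GixF is produced and active.
Diaminopimelate is present, so TorQ is inactive.
No repressor is bound and GixF is active, so *jovN* is transcribed.
So JovN is produced and active.
PexV is non-functional in this strain, so it has no effect.
Shikimate is present, so TemY is inactive.
Required activator PexV is absent, so *oxaD* is not transcribed.
So OxaD is not produced.
Fe²⁺ is absent, so ZorW is inactive.
Required activator ZorW is absent, so *cilM* is not transcribed.
So CilM is not produced.
Mevalonate is present, so RudV is inactive.
Citrulline is present, so GorX is inactive.
With no repressor bound, *fenJ* is transcribed.
So FenJ is produced and active.
With repressor FenJ bound, *pexL* is not transcribed.
So PexL is not produced.
Activator JovN is present, so *nerB* is transcribed.

ON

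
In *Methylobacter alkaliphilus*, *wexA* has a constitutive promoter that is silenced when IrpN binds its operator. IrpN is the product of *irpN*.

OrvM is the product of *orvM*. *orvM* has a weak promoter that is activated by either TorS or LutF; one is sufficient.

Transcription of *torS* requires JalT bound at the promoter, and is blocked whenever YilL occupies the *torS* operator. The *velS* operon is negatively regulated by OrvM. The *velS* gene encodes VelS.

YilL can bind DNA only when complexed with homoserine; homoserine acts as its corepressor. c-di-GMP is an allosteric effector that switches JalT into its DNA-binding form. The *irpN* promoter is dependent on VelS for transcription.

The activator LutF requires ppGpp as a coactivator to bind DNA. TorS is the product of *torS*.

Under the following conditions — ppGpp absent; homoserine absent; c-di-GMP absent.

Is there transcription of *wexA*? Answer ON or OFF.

OFF

Homoserine is absent, so YilL is inactive.
c-di-GMP is absent, so JalT is inactive.
Required activator JalT is absent, so *torS* is not transcribed.
So TorS is not produced.
ppGpp is absent, so LutF is inactive.
No activator is available at the *orvM* promoter, so *orvM* is not transcribed.
So OrvM is not produced.
With no repressor bound, *velS* is transcribed.
So VelS is produced and active.
No repressor is bound and VelS is active, so *irpN* is transcribed.
So IrpN is produced and active.
With repressor IrpN bound, *wexA* is not transcribed.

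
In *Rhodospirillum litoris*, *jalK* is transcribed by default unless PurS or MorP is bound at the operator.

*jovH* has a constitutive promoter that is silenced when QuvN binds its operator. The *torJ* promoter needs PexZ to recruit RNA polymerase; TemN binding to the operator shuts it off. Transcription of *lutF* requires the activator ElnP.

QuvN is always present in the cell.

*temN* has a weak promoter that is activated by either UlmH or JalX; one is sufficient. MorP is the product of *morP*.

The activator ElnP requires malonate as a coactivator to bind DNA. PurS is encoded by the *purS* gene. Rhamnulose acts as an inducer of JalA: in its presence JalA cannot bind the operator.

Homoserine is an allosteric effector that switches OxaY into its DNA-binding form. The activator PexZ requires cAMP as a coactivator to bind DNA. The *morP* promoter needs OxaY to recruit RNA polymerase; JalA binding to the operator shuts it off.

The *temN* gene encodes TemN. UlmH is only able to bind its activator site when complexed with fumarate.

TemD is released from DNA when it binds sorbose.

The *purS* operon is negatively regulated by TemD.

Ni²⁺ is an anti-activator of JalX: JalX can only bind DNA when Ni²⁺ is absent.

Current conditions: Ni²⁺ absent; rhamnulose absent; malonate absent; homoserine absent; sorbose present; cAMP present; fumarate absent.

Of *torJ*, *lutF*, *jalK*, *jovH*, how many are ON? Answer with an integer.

0

Fumarate is absent, so UlmH is inactive.
Ni²⁺ is absent, so JalX is active.
Activator JalX is present, so *temN* is transcribed.
So TemN is produced and active.
cAMP is present, so PexZ is active.
With repressor TemN bound, *torJ* is not transcribed.
→ *torJ* is OFF.
Malonate is absent, so ElnP is inactive.
Required activator ElnP is absent, so *lutF* is not transcribed.
→ *lutF* is OFF.
Sorbose is present, so TemD is inactive.
With no repressor bound, *purS* is transcribed.
So PurS is produced and active.
Homoserine is absent, so OxaY is inactive.
Rhamnulose is absent, so JalA is active.
With repressor JalA bound, *morP* is not transcribed.
So MorP is not produced.
With repressor PurS bound, *jalK* is not transcribed.
→ *jalK* is OFF.
QuvN is produced constitutively and is active.
With repressor QuvN bound, *jovH* is not transcribed.
→ *jovH* is OFF.
0 of the 4 genes are transcribed.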